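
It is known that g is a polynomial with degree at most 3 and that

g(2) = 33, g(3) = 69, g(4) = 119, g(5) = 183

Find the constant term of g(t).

3

First differences: 36, 50, 64. Second differences: 14, 14.
Level-2 differences are constant, so g has degree 2.
Fitting a degree-2 polynomial gives g(t) = 7t² + t + 3.
The constant term is g(0) = 3.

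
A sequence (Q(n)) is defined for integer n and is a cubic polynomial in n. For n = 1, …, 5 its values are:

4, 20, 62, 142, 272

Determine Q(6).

464

First differences: 16, 42, 80, 130. Second differences: 26, 38, 50. Third differences: 12, 12.
Level-3 differences are constant, so Q has degree 3.
Extending the table by one column gives the next first difference 192, so Q(6) = 272 + 192 = 464.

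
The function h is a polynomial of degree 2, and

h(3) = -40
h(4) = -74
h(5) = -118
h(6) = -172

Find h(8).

First differences: -34, -44, -54. Second differences: -10, -10.
Level-2 differences are constant, so h has degree 2.
Fitting a degree-2 polynomial gives h(t) = -5t² + t + 2.
Then h(8) = -310.

-310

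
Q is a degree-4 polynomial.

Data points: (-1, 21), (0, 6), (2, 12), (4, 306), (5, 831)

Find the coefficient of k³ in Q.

-4

Write Q(k) = ak^4 + bk³ + ck² + dk + e; the 5 given values yield a linear system in the 5 coefficients.
Solving, Q(k) = 2k^4 - 4k³ + 4k² - 5k + 6.
The coefficient of k³ is -4.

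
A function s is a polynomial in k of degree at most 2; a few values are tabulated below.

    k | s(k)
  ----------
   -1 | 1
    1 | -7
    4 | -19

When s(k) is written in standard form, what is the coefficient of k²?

Write s(k) = ak² + bk + c; the 3 given values yield a linear system in the 3 coefficients.
Solving, the leading coefficient vanishes, and s(k) = -4k - 3.
The coefficient of k² is 0.

0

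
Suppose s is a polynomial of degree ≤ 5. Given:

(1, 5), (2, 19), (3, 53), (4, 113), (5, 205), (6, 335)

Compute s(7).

First differences: 14, 34, 60, 92, 130. Second differences: 20, 26, 32, 38. Third differences: 6, 6, 6.
Level-3 differences are constant, so s has degree 3.
Fitting a degree-3 polynomial gives s(m) = m³ + 4m² - 5m + 5.
Then s(7) = 509.

509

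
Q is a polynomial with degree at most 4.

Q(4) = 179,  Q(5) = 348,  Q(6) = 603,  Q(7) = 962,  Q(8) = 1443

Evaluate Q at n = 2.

First differences: 169, 255, 359, 481. Second differences: 86, 104, 122. Third differences: 18, 18.
Level-3 differences are constant, so Q has degree 3.
Fitting a degree-3 polynomial gives Q(n) = 3n³ - 2n² + 4n + 3.
Then Q(2) = 27.

27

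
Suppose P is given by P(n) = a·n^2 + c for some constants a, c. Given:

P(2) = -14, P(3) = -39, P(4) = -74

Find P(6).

-174

From P(2) = -14 and P(3) = -39: 4a + c = -14 and 9a + c = -39.
Subtracting: 5a = -25, so a = -5; then c = -14 − (-5)·4 = 6.
So P(n) = -5n² + 6, and P(6) = -174.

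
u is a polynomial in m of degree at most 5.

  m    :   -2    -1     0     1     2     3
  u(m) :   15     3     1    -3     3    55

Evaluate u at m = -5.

591

First differences: -12, -2, -4, 6, 52. Second differences: 10, -2, 10, 46. Third differences: -12, 12, 36. Fourth differences: 24, 24.
Level-4 differences are constant, so u has degree 4.
Fitting a degree-4 polynomial gives u(m) = m^4 - 2m² - 3m + 1.
Then u(-5) = 591.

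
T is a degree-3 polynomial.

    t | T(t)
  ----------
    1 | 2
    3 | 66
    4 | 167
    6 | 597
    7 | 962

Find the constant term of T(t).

3

Write T(t) = at³ + bt² + ct + d; the 5 given values yield a linear system in the 4 coefficients.
Solving, T(t) = 3t³ - t² - 3t + 3.
The constant term is T(0) = 3.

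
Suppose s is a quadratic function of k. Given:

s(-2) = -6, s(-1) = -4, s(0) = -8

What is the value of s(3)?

Write s(k) = ak² + bk + c; the 3 given values yield a linear system in the 3 coefficients.
Solving, s(k) = -3k² - 7k - 8.
Then s(3) = -56.

-56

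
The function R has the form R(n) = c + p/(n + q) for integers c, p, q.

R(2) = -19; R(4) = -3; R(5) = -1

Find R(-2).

13

(R(n) − c)(n + q) = p for each data point; the three points give a linear system in c and q, then p follows.
Solving: c = 5, q = -1, p = -24, so R(n) = 5 − 24/(n − 1).
Then R(-2) = 5 − 24/(-3) = 13.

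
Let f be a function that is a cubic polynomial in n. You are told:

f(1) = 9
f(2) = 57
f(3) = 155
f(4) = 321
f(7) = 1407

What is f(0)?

-7

Write f(n) = an³ + bn² + cn + d; the 5 given values yield a linear system in the 4 coefficients.
Solving, f(n) = 3n³ + 7n² + 6n - 7.
The constant term is f(0) = -7.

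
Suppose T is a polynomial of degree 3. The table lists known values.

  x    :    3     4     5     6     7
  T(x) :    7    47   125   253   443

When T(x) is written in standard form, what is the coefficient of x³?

First differences: 40, 78, 128, 190. Second differences: 38, 50, 62. Third differences: 12, 12.
Level-3 differences are constant, so T has degree 3.
Fitting a degree-3 polynomial gives T(x) = 2x³ - 5x² + x - 5.
The coefficient of x³ is 2.

2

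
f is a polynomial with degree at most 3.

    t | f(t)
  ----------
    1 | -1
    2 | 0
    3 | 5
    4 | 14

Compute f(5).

27

First differences: 1, 5, 9. Second differences: 4, 4.
Level-2 differences are constant, so f has degree 2.
Fitting a degree-2 polynomial gives f(t) = 2t² - 5t + 2.
Then f(5) = 27.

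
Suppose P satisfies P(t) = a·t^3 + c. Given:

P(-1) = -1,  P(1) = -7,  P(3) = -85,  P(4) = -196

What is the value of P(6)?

-652

From P(-1) = -1 and P(1) = -7: -1a + c = -1 and 1a + c = -7.
Subtracting: 2a = -6, so a = -3; then c = -1 − (-3)·(-1) = -4.
So P(t) = -3t³ − 4, and P(6) = -652.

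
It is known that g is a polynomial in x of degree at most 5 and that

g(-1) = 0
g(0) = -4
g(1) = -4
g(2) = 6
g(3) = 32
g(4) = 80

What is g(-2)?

First differences: -4, 0, 10, 26, 48. Second differences: 4, 10, 16, 22. Third differences: 6, 6, 6.
Level-3 differences are constant, so g has degree 3.
Fitting a degree-3 polynomial gives g(x) = x³ + 2x² - 3x - 4.
Then g(-2) = 2.

2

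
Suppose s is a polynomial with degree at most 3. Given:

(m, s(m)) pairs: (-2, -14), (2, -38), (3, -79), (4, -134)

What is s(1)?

Write s(m) = am³ + bm² + cm + d; the 4 given values yield a linear system in the 4 coefficients.
Solving, the leading coefficient vanishes, and s(m) = -7m² - 6m + 2.
Then s(1) = -11.

-11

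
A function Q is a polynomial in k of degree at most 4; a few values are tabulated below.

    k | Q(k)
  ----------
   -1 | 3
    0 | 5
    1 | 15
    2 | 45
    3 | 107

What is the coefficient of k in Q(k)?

First differences: 2, 10, 30, 62. Second differences: 8, 20, 32. Third differences: 12, 12.
Level-3 differences are constant, so Q has degree 3.
Fitting a degree-3 polynomial gives Q(k) = 2k³ + 4k² + 4k + 5.
The coefficient of k is 4.

4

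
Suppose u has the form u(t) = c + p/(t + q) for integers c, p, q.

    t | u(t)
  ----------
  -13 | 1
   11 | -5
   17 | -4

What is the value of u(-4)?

10

(u(t) − c)(t + q) = p for each data point; the three points give a linear system in c and q, then p follows.
Solving: c = -2, q = 1, p = -36, so u(t) = -2 − 36/(t + 1).
Then u(-4) = -2 − 36/(-3) = 10.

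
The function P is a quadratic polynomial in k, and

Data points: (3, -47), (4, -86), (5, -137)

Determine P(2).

-20

Write P(k) = ak² + bk + c; the 3 given values yield a linear system in the 3 coefficients.
Solving, P(k) = -6k² + 3k - 2.
Then P(2) = -20.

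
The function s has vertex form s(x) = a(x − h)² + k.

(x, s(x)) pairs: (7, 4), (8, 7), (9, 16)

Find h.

First differences 3, 9; second difference 6 = 2a, so a = 3.
Expanding, the x-coefficient is −2ah = -6h; matching it to the data gives h = 7, and then k = 4.
So s(x) = 3(x − 7)² + 4.
Hence h = 7.

7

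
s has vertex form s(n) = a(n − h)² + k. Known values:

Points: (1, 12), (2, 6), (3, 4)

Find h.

First differences -6, -2; second difference 4 = 2a, so a = 2.
Expanding, the n-coefficient is −2ah = -4h; matching it to the data gives h = 3, and then k = 4.
So s(n) = 2(n − 3)² + 4.
Hence h = 3.

3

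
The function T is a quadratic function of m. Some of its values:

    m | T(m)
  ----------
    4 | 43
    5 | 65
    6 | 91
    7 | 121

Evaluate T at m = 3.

25

First differences: 22, 26, 30. Second differences: 4, 4.
Level-2 differences are constant, so T has degree 2.
Fitting a degree-2 polynomial gives T(m) = 2m² + 4m - 5.
Then T(3) = 25.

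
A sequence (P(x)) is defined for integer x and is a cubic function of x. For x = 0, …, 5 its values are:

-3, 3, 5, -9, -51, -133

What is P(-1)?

-1

First differences: 6, 2, -14, -42, -82. Second differences: -4, -16, -28, -40. Third differences: -12, -12, -12.
Level-3 differences are constant, so P has degree 3.
Fitting a degree-3 polynomial gives P(x) = -2x³ + 4x² + 4x - 3.
Then P(-1) = -1.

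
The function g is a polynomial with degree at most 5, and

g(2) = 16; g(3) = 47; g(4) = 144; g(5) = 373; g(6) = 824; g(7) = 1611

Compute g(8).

2872

First differences: 31, 97, 229, 451, 787. Second differences: 66, 132, 222, 336. Third differences: 66, 90, 114. Fourth differences: 24, 24.
Level-4 differences are constant, so g has degree 4.
Extending the table by one column gives the next first difference 1261, so g(8) = 1611 + 1261 = 2872.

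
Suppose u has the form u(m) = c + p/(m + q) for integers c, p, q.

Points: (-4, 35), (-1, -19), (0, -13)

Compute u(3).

(u(m) − c)(m + q) = p for each data point; the three points give a linear system in c and q, then p follows.
Solving: c = -1, q = 3, p = -36, so u(m) = -1 − 36/(m + 3).
Then u(3) = -1 − 36/6 = -7.

-7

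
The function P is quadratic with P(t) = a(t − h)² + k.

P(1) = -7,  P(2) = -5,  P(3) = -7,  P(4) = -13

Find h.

First differences 2, -2, -6; second difference -4 = 2a, so a = -2.
Expanding, the t-coefficient is −2ah = 4h; matching it to the data gives h = 2, and then k = -5.
So P(t) = -2(t − 2)² − 5.
Hence h = 2.

2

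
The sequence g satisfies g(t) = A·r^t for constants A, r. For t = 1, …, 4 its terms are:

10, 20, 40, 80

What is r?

2

Consecutive ratio: 20/10 = 2, and 40/20 = 2, so r = 2.
Then A·2^1 = 10 gives A = 5, and g(t) = 5·2^t.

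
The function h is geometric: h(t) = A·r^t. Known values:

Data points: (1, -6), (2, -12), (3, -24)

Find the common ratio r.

2

Consecutive ratio: -12/(-6) = 2, and -24/(-12) = 2, so r = 2.
Then A·2^1 = -6 gives A = -3, and h(t) = -3·2^t.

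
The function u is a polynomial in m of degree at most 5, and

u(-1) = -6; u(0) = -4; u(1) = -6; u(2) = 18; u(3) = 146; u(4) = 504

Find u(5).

First differences: 2, -2, 24, 128, 358. Second differences: -4, 26, 104, 230. Third differences: 30, 78, 126. Fourth differences: 48, 48.
Level-4 differences are constant, so u has degree 4.
Extending the table by one column gives the next first difference 762, so u(5) = 504 + 762 = 1266.

1266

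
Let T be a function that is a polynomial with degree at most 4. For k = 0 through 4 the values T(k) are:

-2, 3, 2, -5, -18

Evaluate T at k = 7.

-93

First differences: 5, -1, -7, -13. Second differences: -6, -6, -6.
Level-2 differences are constant, so T has degree 2.
Fitting a degree-2 polynomial gives T(k) = -3k² + 8k - 2.
Then T(7) = -93.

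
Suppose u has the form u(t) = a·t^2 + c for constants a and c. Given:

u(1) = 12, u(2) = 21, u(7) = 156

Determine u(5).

From u(1) = 12 and u(2) = 21: 1a + c = 12 and 4a + c = 21.
Subtracting: 3a = 9, so a = 3; then c = 12 − 3·1 = 9.
So u(t) = 3t² + 9, and u(5) = 84.

84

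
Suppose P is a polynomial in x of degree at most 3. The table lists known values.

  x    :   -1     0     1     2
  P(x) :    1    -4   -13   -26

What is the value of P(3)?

First differences: -5, -9, -13. Second differences: -4, -4.
Level-2 differences are constant, so P has degree 2.
Fitting a degree-2 polynomial gives P(x) = -2x² - 7x - 4.
Then P(3) = -43.

-43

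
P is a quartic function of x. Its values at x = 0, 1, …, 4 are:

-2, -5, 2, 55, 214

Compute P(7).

2287

Write P(x) = ax^4 + bx³ + cx² + dx + e; the 5 given values yield a linear system in the 5 coefficients.
Solving, P(x) = x^4 - 2x² - 2x - 2.
Then P(7) = 2287.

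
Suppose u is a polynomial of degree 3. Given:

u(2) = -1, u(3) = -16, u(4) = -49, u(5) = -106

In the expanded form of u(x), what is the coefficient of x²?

0

Write u(x) = ax³ + bx² + cx + d; the 4 given values yield a linear system in the 4 coefficients.
Solving, u(x) = -x³ + 4x - 1.
The coefficient of x² is 0.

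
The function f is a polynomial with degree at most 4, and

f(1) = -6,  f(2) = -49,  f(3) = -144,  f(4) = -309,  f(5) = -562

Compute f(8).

First differences: -43, -95, -165, -253. Second differences: -52, -70, -88. Third differences: -18, -18.
Level-3 differences are constant, so f has degree 3.
Fitting a degree-3 polynomial gives f(k) = -3k³ - 8k² + 2k + 3.
Then f(8) = -2029.

-2029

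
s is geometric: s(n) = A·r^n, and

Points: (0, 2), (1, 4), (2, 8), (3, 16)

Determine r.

Consecutive ratio: 4/2 = 2, and 8/4 = 2, so r = 2.
Then A·2^0 = 2 gives A = 2, and s(n) = 2·2^n.

2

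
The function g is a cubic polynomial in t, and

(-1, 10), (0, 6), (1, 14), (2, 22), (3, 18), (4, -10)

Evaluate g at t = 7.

Write g(t) = at³ + bt² + ct + d; the 6 given values yield a linear system in the 4 coefficients.
Solving, g(t) = -2t³ + 6t² + 4t + 6.
Then g(7) = -358.

-358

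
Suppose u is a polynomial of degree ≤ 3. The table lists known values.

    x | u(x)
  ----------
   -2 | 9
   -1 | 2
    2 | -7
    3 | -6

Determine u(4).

Write u(x) = ax³ + bx² + cx + d; the 4 given values yield a linear system in the 4 coefficients.
Solving, the leading coefficient vanishes, and u(x) = x² - 4x - 3.
Then u(4) = -3.

-3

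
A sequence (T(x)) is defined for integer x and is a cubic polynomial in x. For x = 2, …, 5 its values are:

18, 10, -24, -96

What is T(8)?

Write T(x) = ax³ + bx² + cx + d; the 4 given values yield a linear system in the 4 coefficients.
Solving, T(x) = -2x³ + 5x² + 5x + 4.
Then T(8) = -660.

-660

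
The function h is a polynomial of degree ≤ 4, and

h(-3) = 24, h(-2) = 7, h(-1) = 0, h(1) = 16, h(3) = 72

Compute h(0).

3

Write h(x) = ax^4 + bx³ + cx² + dx + e; the 5 given values yield a linear system in the 5 coefficients.
Solving, the top 2 coefficients vanish, and h(x) = 5x² + 8x + 3.
Then h(0) = 3.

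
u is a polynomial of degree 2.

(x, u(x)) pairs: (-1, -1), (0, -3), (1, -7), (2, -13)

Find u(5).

Write u(x) = ax² + bx + c; the 4 given values yield a linear system in the 3 coefficients.
Solving, u(x) = -x² - 3x - 3.
Then u(5) = -43.

-43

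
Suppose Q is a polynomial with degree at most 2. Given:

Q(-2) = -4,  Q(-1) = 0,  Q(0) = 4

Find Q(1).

8

First differences: 4, 4.
Level-1 differences are constant, so Q has degree 1.
Extending the table by one column gives the next first difference 4, so Q(1) = 4 + 4 = 8.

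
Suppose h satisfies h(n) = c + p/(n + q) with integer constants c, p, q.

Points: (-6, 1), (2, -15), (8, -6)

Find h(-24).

-2

(h(n) − c)(n + q) = p for each data point; the three points give a linear system in c and q, then p follows.
Solving: c = -3, q = 0, p = -24, so h(n) = -3 − 24/(n + 0).
Then h(-24) = -3 − 24/(-24) = -2.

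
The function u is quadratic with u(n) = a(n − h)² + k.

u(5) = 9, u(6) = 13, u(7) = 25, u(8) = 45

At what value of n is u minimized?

First differences 4, 12, 20; second difference 8 = 2a, so a = 4.
Expanding, the n-coefficient is −2ah = -8h; matching it to the data gives h = 5, and then k = 9.
So u(n) = 4(n − 5)² + 9.
Hence h = 5.

5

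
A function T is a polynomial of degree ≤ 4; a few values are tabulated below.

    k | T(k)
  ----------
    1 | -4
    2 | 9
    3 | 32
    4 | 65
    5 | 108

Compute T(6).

161

First differences: 13, 23, 33, 43. Second differences: 10, 10, 10.
Level-2 differences are constant, so T has degree 2.
Extending the table by one column gives the next first difference 53, so T(6) = 108 + 53 = 161.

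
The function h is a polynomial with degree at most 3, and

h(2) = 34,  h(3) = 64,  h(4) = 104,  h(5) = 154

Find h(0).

4

Write h(k) = ak³ + bk² + ck + d; the 4 given values yield a linear system in the 4 coefficients.
Solving, the leading coefficient vanishes, and h(k) = 5k² + 5k + 4.
Then h(0) = 4.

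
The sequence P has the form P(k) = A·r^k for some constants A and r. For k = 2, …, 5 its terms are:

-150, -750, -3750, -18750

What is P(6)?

Consecutive ratio: -750/(-150) = 5, and -3750/(-750) = 5, so r = 5.
Then A·5^2 = -150 gives A = -6, and P(k) = -6·5^k.
P(6) = -6·5^6 = -93750.

-93750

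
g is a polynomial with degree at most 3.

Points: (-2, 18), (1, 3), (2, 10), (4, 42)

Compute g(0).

Write g(x) = ax³ + bx² + cx + d; the 4 given values yield a linear system in the 4 coefficients.
Solving, the leading coefficient vanishes, and g(x) = 3x² - 2x + 2.
Then g(0) = 2.

2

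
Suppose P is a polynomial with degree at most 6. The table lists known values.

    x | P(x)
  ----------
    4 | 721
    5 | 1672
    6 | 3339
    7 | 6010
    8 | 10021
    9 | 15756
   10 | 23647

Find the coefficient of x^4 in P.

2

First differences: 951, 1667, 2671, 4011, 5735, 7891. Second differences: 716, 1004, 1340, 1724, 2156. Third differences: 288, 336, 384, 432. Fourth differences: 48, 48, 48.
Level-4 differences are constant, so P has degree 4.
Fitting a degree-4 polynomial gives P(x) = 2x^4 + 4x³ - 4x² + 5x - 3.
The coefficient of x^4 is 2.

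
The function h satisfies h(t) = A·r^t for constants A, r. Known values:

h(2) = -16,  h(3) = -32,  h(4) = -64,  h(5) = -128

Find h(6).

-256

Consecutive ratio: -32/(-16) = 2, and -64/(-32) = 2, so r = 2.
Then A·2^2 = -16 gives A = -4, and h(t) = -4·2^t.
h(6) = -4·2^6 = -256.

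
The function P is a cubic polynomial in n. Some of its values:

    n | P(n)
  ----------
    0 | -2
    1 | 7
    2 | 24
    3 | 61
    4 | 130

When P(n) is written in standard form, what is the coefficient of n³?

2

Write P(n) = an³ + bn² + cn + d; the 5 given values yield a linear system in the 4 coefficients.
Solving, P(n) = 2n³ - 2n² + 9n - 2.
The coefficient of n³ is 2.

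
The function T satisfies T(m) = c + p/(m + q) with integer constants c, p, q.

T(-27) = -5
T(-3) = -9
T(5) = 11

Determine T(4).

(T(m) − c)(m + q) = p for each data point; the three points give a linear system in c and q, then p follows.
Solving: c = -4, q = -3, p = 30, so T(m) = -4 + 30/(m − 3).
Then T(4) = -4 + 30/1 = 26.

26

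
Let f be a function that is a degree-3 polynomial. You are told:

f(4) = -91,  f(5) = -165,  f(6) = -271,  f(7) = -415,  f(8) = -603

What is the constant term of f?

5

First differences: -74, -106, -144, -188. Second differences: -32, -38, -44. Third differences: -6, -6.
Level-3 differences are constant, so f has degree 3.
Fitting a degree-3 polynomial gives f(n) = -n³ - n² - 4n + 5.
The constant term is f(0) = 5.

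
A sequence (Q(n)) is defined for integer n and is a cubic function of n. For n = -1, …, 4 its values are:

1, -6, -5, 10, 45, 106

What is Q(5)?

Write Q(n) = an³ + bn² + cn + d; the 6 given values yield a linear system in the 4 coefficients.
Solving, Q(n) = n³ + 4n² - 4n - 6.
Then Q(5) = 199.

199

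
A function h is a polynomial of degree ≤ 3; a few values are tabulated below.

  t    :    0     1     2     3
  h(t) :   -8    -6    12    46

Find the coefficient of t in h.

-6

First differences: 2, 18, 34. Second differences: 16, 16.
Level-2 differences are constant, so h has degree 2.
Fitting a degree-2 polynomial gives h(t) = 8t² - 6t - 8.
The coefficient of t is -6.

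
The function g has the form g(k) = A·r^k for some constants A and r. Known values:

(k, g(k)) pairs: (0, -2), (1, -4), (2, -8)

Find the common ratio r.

Consecutive ratio: -4/(-2) = 2, and -8/(-4) = 2, so r = 2.
Then A·2^0 = -2 gives A = -2, and g(k) = -2·2^k.

2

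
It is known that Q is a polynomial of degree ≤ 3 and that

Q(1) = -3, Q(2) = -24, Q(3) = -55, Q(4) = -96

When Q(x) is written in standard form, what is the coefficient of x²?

-5

First differences: -21, -31, -41. Second differences: -10, -10.
Level-2 differences are constant, so Q has degree 2.
Fitting a degree-2 polynomial gives Q(x) = -5x² - 6x + 8.
The coefficient of x² is -5.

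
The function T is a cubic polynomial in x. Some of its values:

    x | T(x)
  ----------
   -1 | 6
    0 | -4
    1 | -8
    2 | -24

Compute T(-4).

Write T(x) = ax³ + bx² + cx + d; the 4 given values yield a linear system in the 4 coefficients.
Solving, T(x) = -3x³ + 3x² - 4x - 4.
Then T(-4) = 252.

252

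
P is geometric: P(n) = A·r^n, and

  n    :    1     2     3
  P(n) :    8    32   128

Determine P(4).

512

Consecutive ratio: 32/8 = 4, and 128/32 = 4, so r = 4.
Then A·4^1 = 8 gives A = 2, and P(n) = 2·4^n.
P(4) = 2·4^4 = 512.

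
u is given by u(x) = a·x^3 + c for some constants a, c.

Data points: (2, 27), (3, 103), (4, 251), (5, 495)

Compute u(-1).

From u(2) = 27 and u(3) = 103: 8a + c = 27 and 27a + c = 103.
Subtracting: 19a = 76, so a = 4; then c = 27 − 4·8 = -5.
So u(x) = 4x³ − 5, and u(-1) = -9.

-9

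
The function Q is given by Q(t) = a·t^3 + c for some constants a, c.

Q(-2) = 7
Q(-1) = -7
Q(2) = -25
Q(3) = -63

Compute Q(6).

-441

From Q(-2) = 7 and Q(-1) = -7: -8a + c = 7 and -1a + c = -7.
Subtracting: 7a = -14, so a = -2; then c = 7 − (-2)·(-8) = -9.
So Q(t) = -2t³ − 9, and Q(6) = -441.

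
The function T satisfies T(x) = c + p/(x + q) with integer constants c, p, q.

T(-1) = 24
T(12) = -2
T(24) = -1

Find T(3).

-8

(T(x) − c)(x + q) = p for each data point; the three points give a linear system in c and q, then p follows.
Solving: c = 0, q = 0, p = -24, so T(x) = -24/(x + 0).
Then T(3) = 0 − 24/3 = -8.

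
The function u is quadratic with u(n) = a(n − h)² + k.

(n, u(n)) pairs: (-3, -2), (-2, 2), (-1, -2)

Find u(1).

First differences 4, -4; second difference -8 = 2a, so a = -4.
Expanding, the n-coefficient is −2ah = 8h; matching it to the data gives h = -2, and then k = 2.
So u(n) = -4(n + 2)² + 2.
u(1) = -4·3² + 2 = -34.

-34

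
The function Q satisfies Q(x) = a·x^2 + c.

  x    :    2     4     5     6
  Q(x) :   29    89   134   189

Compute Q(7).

From Q(2) = 29 and Q(4) = 89: 4a + c = 29 and 16a + c = 89.
Subtracting: 12a = 60, so a = 5; then c = 29 − 5·4 = 9.
So Q(x) = 5x² + 9, and Q(7) = 254.

254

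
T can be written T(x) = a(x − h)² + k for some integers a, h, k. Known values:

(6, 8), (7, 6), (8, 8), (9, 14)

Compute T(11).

38

First differences -2, 2, 6; second difference 4 = 2a, so a = 2.
Expanding, the x-coefficient is −2ah = -4h; matching it to the data gives h = 7, and then k = 6.
So T(x) = 2(x − 7)² + 6.
T(11) = 2·4² + 6 = 38.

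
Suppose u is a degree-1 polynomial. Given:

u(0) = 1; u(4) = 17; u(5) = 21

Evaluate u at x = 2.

Write u(x) = ax + b; the 3 given values yield a linear system in the 2 coefficients.
Solving, u(x) = 4x + 1.
Then u(2) = 9.

9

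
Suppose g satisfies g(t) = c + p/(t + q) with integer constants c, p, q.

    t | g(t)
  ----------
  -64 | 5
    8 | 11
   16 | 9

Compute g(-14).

0

(g(t) − c)(t + q) = p for each data point; the three points give a linear system in c and q, then p follows.
Solving: c = 6, q = 4, p = 60, so g(t) = 6 + 60/(t + 4).
Then g(-14) = 6 + 60/(-10) = 0.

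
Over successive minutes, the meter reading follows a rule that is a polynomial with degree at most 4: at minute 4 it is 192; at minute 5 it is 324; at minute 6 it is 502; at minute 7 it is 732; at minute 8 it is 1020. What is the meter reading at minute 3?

100

Write the value at x as s(x).
First differences: 132, 178, 230, 288. Second differences: 46, 52, 58. Third differences: 6, 6.
Level-3 differences are constant, so s has degree 3.
Fitting a degree-3 polynomial gives s(x) = x³ + 8x² - x + 4.
Then s(3) = 100.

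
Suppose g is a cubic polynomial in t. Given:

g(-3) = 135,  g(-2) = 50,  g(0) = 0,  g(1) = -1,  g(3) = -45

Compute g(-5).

Write g(t) = at³ + bt² + ct + d; the 5 given values yield a linear system in the 4 coefficients.
Solving, g(t) = -3t³ + 5t² - 3t.
Then g(-5) = 515.

515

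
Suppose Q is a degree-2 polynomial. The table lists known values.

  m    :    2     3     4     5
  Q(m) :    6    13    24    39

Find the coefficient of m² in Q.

Write Q(m) = am² + bm + c; the 4 given values yield a linear system in the 3 coefficients.
Solving, Q(m) = 2m² - 3m + 4.
The coefficient of m² is 2.

2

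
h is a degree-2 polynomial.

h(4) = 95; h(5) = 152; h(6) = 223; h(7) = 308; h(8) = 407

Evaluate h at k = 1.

Write h(k) = ak² + bk + c; the 5 given values yield a linear system in the 3 coefficients.
Solving, h(k) = 7k² - 6k + 7.
Then h(1) = 8.

8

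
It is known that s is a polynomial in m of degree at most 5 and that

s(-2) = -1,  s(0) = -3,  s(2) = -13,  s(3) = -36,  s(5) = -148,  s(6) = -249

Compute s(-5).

92

Write s(m) = am^5 + bm^4 + cm³ + dm² + em + p; the 6 given values yield a linear system in the 6 coefficients.
Solving, the top 2 coefficients vanish, and s(m) = -m³ - m² + m - 3.
Then s(-5) = 92.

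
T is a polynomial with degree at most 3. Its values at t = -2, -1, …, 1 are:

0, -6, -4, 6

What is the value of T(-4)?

36

Write T(t) = at³ + bt² + ct + d; the 4 given values yield a linear system in the 4 coefficients.
Solving, the leading coefficient vanishes, and T(t) = 4t² + 6t - 4.
Then T(-4) = 36.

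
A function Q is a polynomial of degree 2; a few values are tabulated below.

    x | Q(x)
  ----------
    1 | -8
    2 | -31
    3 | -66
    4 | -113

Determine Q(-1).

2

First differences: -23, -35, -47. Second differences: -12, -12.
Level-2 differences are constant, so Q has degree 2.
Fitting a degree-2 polynomial gives Q(x) = -6x² - 5x + 3.
Then Q(-1) = 2.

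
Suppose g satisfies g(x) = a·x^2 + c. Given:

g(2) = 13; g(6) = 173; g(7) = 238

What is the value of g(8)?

313

From g(2) = 13 and g(6) = 173: 4a + c = 13 and 36a + c = 173.
Subtracting: 32a = 160, so a = 5; then c = 13 − 5·4 = -7.
So g(x) = 5x² − 7, and g(8) = 313.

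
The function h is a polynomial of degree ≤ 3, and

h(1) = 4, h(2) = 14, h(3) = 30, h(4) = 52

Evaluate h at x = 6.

114

First differences: 10, 16, 22. Second differences: 6, 6.
Level-2 differences are constant, so h has degree 2.
Fitting a degree-2 polynomial gives h(x) = 3x² + x.
Then h(6) = 114.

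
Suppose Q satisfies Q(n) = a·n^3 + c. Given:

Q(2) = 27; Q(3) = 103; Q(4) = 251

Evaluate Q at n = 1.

From Q(2) = 27 and Q(3) = 103: 8a + c = 27 and 27a + c = 103.
Subtracting: 19a = 76, so a = 4; then c = 27 − 4·8 = -5.
So Q(n) = 4n³ − 5, and Q(1) = -1.

-1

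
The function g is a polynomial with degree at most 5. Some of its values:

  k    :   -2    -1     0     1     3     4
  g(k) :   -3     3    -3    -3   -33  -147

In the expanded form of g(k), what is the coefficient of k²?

4

Write g(k) = ak^5 + bk^4 + ck³ + dk² + ek + p; the 6 given values yield a linear system in the 6 coefficients.
Solving, the leading coefficient vanishes, and g(k) = -k^4 + k³ + 4k² - 4k - 3.
The coefficient of k² is 4.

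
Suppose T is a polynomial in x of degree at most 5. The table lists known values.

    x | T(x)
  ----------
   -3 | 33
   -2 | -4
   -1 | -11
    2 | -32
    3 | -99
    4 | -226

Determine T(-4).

118

Write T(x) = ax^5 + bx^4 + cx³ + dx² + ex + p; the 6 given values yield a linear system in the 6 coefficients.
Solving, the top 2 coefficients vanish, and T(x) = -3x³ - 3x² + 5x - 6.
Then T(-4) = 118.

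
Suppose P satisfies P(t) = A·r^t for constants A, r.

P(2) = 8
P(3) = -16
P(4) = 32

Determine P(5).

Consecutive ratio: -16/8 = -2, and 32/(-16) = -2, so r = -2.
Then A·(-2)^2 = 8 gives A = 2, and P(t) = 2·(-2)^t.
P(5) = 2·(-2)^5 = -64.

-64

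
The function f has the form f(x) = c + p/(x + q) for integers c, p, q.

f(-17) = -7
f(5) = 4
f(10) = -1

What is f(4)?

(f(x) − c)(x + q) = p for each data point; the three points give a linear system in c and q, then p follows.
Solving: c = -5, q = -1, p = 36, so f(x) = -5 + 36/(x − 1).
Then f(4) = -5 + 36/3 = 7.

7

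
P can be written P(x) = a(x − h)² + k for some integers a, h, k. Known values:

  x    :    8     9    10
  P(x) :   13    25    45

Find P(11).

73

First differences 12, 20; second difference 8 = 2a, so a = 4.
Expanding, the x-coefficient is −2ah = -8h; matching it to the data gives h = 7, and then k = 9.
So P(x) = 4(x − 7)² + 9.
P(11) = 4·4² + 9 = 73.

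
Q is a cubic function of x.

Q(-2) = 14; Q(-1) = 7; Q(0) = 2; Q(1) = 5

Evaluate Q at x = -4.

Write Q(x) = ax³ + bx² + cx + d; the 4 given values yield a linear system in the 4 coefficients.
Solving, Q(x) = x³ + 4x² - 2x + 2.
Then Q(-4) = 10.

10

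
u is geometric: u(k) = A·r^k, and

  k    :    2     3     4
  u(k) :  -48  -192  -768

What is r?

Consecutive ratio: -192/(-48) = 4, and -768/(-192) = 4, so r = 4.
Then A·4^2 = -48 gives A = -3, and u(k) = -3·4^k.

4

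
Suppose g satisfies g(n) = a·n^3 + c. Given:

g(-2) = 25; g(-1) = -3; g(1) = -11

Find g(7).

-1379

From g(-2) = 25 and g(-1) = -3: -8a + c = 25 and -1a + c = -3.
Subtracting: 7a = -28, so a = -4; then c = 25 − (-4)·(-8) = -7.
So g(n) = -4n³ − 7, and g(7) = -1379.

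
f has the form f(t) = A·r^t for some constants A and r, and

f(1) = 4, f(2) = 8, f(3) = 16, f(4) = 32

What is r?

Consecutive ratio: 8/4 = 2, and 16/8 = 2, so r = 2.
Then A·2^1 = 4 gives A = 2, and f(t) = 2·2^t.

2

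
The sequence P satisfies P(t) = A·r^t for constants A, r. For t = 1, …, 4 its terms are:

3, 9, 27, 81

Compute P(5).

243

Consecutive ratio: 9/3 = 3, and 27/9 = 3, so r = 3.
Then A·3^1 = 3 gives A = 1, and P(t) = 1·3^t.
P(5) = 1·3^5 = 243.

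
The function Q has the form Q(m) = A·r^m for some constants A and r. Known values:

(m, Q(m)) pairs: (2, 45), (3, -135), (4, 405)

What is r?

-3

Consecutive ratio: -135/45 = -3, and 405/(-135) = -3, so r = -3.
Then A·(-3)^2 = 45 gives A = 5, and Q(m) = 5·(-3)^m.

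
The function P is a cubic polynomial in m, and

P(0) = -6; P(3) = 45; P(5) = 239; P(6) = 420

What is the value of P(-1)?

-7

Write P(m) = am³ + bm² + cm + d; the 4 given values yield a linear system in the 4 coefficients.
Solving, P(m) = 2m³ - m - 6.
Then P(-1) = -7.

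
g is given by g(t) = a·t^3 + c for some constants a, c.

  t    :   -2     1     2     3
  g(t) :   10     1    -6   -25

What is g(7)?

From g(-2) = 10 and g(1) = 1: -8a + c = 10 and 1a + c = 1.
Subtracting: 9a = -9, so a = -1; then c = 10 − (-1)·(-8) = 2.
So g(t) = -1t³ + 2, and g(7) = -341.

-341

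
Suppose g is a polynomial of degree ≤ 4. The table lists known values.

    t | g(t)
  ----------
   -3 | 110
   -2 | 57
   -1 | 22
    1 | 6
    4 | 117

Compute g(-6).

377

Write g(t) = at^4 + bt³ + ct² + dt + e; the 5 given values yield a linear system in the 5 coefficients.
Solving, the top 2 coefficients vanish, and g(t) = 9t² - 8t + 5.
Then g(-6) = 377.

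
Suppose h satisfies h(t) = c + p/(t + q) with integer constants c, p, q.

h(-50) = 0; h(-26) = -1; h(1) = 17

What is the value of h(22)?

(h(t) − c)(t + q) = p for each data point; the three points give a linear system in c and q, then p follows.
Solving: c = 1, q = 2, p = 48, so h(t) = 1 + 48/(t + 2).
Then h(22) = 1 + 48/24 = 3.

3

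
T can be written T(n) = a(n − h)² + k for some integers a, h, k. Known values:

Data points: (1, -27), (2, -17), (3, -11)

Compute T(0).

First differences 10, 6; second difference -4 = 2a, so a = -2.
Expanding, the n-coefficient is −2ah = 4h; matching it to the data gives h = 4, and then k = -9.
So T(n) = -2(n − 4)² − 9.
T(0) = -2·(-4)² − 9 = -41.

-41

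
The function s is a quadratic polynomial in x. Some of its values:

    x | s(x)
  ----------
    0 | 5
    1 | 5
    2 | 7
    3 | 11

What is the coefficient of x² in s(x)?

1

First differences: 0, 2, 4. Second differences: 2, 2.
Level-2 differences are constant, so s has degree 2.
Fitting a degree-2 polynomial gives s(x) = x² - x + 5.
The coefficient of x² is 1.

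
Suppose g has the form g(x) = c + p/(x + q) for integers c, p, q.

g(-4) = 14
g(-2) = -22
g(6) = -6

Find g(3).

(g(x) − c)(x + q) = p for each data point; the three points give a linear system in c and q, then p follows.
Solving: c = -4, q = 3, p = -18, so g(x) = -4 − 18/(x + 3).
Then g(3) = -4 − 18/6 = -7.

-7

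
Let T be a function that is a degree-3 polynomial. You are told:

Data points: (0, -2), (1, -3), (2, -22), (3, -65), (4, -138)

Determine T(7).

First differences: -1, -19, -43, -73. Second differences: -18, -24, -30. Third differences: -6, -6.
Level-3 differences are constant, so T has degree 3.
Fitting a degree-3 polynomial gives T(m) = -m³ - 6m² + 6m - 2.
Then T(7) = -597.

-597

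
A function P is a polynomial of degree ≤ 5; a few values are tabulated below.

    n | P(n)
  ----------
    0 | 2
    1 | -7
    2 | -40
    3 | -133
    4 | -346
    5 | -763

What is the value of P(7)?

First differences: -9, -33, -93, -213, -417. Second differences: -24, -60, -120, -204. Third differences: -36, -60, -84. Fourth differences: -24, -24.
Level-4 differences are constant, so P has degree 4.
Fitting a degree-4 polynomial gives P(n) = -n^4 - 5n² - 3n + 2.
Then P(7) = -2665.

-2665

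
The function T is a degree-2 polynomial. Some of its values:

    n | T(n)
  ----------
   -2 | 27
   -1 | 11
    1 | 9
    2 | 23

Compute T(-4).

89

Write T(n) = an² + bn + c; the 4 given values yield a linear system in the 3 coefficients.
Solving, T(n) = 5n² - n + 5.
Then T(-4) = 89.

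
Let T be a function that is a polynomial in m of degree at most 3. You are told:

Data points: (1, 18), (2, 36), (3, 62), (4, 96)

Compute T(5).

First differences: 18, 26, 34. Second differences: 8, 8.
Level-2 differences are constant, so T has degree 2.
Fitting a degree-2 polynomial gives T(m) = 4m² + 6m + 8.
Then T(5) = 138.

138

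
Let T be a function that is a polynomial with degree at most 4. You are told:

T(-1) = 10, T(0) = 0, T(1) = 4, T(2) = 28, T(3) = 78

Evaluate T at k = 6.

First differences: -10, 4, 24, 50. Second differences: 14, 20, 26. Third differences: 6, 6.
Level-3 differences are constant, so T has degree 3.
Fitting a degree-3 polynomial gives T(k) = k³ + 7k² - 4k.
Then T(6) = 444.

444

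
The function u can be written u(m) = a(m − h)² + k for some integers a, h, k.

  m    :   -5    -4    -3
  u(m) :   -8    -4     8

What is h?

-5

First differences 4, 12; second difference 8 = 2a, so a = 4.
Expanding, the m-coefficient is −2ah = -8h; matching it to the data gives h = -5, and then k = -8.
So u(m) = 4(m + 5)² − 8.
Hence h = -5.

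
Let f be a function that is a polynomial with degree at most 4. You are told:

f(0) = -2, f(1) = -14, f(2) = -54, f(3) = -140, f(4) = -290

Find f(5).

-522

First differences: -12, -40, -86, -150. Second differences: -28, -46, -64. Third differences: -18, -18.
Level-3 differences are constant, so f has degree 3.
Fitting a degree-3 polynomial gives f(t) = -3t³ - 5t² - 4t - 2.
Then f(5) = -522.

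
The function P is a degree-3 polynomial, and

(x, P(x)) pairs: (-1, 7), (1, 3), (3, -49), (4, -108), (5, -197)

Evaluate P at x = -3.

Write P(x) = ax³ + bx² + cx + d; the 5 given values yield a linear system in the 4 coefficients.
Solving, P(x) = -x³ - 3x² - x + 8.
Then P(-3) = 11.

11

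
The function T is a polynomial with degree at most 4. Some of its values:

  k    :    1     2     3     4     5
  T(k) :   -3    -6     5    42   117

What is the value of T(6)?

First differences: -3, 11, 37, 75. Second differences: 14, 26, 38. Third differences: 12, 12.
Level-3 differences are constant, so T has degree 3.
Extending the table by one column gives the next first difference 125, so T(6) = 117 + 125 = 242.

242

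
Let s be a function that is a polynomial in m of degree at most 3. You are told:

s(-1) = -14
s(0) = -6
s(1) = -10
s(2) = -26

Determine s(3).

Write s(m) = am³ + bm² + cm + d; the 4 given values yield a linear system in the 4 coefficients.
Solving, the leading coefficient vanishes, and s(m) = -6m² + 2m - 6.
Then s(3) = -54.

-54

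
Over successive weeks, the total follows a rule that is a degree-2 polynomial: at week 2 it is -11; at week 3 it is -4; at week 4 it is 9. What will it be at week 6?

Write the value at t as f(t).
Write f(t) = at² + bt + c; the 3 given values yield a linear system in the 3 coefficients.
Solving, f(t) = 3t² - 8t - 7.
Then f(6) = 53.

53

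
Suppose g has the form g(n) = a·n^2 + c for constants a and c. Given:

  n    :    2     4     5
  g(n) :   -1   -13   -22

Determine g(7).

From g(2) = -1 and g(4) = -13: 4a + c = -1 and 16a + c = -13.
Subtracting: 12a = -12, so a = -1; then c = -1 − (-1)·4 = 3.
So g(n) = -1n² + 3, and g(7) = -46.

-46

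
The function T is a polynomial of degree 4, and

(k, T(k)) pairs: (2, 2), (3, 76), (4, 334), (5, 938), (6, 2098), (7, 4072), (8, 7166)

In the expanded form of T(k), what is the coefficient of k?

8

Write T(k) = ak^4 + bk³ + ck² + dk + e; the 7 given values yield a linear system in the 5 coefficients.
Solving, T(k) = 2k^4 - k³ - 9k² + 8k - 2.
The coefficient of k is 8.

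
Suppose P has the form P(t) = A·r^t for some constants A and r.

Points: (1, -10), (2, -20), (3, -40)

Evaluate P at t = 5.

-160

Consecutive ratio: -20/(-10) = 2, and -40/(-20) = 2, so r = 2.
Then A·2^1 = -10 gives A = -5, and P(t) = -5·2^t.
P(5) = -5·2^5 = -160.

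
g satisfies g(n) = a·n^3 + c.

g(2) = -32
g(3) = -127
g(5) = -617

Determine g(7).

From g(2) = -32 and g(3) = -127: 8a + c = -32 and 27a + c = -127.
Subtracting: 19a = -95, so a = -5; then c = -32 − (-5)·8 = 8.
So g(n) = -5n³ + 8, and g(7) = -1707.

-1707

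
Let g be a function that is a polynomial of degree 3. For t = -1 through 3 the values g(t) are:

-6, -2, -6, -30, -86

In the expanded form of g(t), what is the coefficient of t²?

-4

First differences: 4, -4, -24, -56. Second differences: -8, -20, -32. Third differences: -12, -12.
Level-3 differences are constant, so g has degree 3.
Fitting a degree-3 polynomial gives g(t) = -2t³ - 4t² + 2t - 2.
The coefficient of t² is -4.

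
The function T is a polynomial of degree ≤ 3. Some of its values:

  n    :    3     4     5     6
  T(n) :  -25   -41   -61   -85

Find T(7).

-113

First differences: -16, -20, -24. Second differences: -4, -4.
Level-2 differences are constant, so T has degree 2.
Fitting a degree-2 polynomial gives T(n) = -2n² - 2n - 1.
Then T(7) = -113.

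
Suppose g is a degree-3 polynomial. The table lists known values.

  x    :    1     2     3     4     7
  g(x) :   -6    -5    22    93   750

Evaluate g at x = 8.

Write g(x) = ax³ + bx² + cx + d; the 5 given values yield a linear system in the 4 coefficients.
Solving, g(x) = 3x³ - 5x² - 5x + 1.
Then g(8) = 1177.

1177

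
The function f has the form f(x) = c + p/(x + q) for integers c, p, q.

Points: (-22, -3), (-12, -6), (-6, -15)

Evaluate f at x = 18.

(f(x) − c)(x + q) = p for each data point; the three points give a linear system in c and q, then p follows.
Solving: c = 0, q = 2, p = 60, so f(x) = 60/(x + 2).
Then f(18) = 0 + 60/20 = 3.

3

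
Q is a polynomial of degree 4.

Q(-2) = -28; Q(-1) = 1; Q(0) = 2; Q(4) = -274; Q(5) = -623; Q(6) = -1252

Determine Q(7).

Write Q(t) = at^4 + bt³ + ct² + dt + e; the 6 given values yield a linear system in the 5 coefficients.
Solving, Q(t) = -t^4 + t³ - 4t² - 5t + 2.
Then Q(7) = -2287.

-2287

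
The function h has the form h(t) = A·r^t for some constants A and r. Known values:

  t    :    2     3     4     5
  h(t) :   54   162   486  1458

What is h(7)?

Consecutive ratio: 162/54 = 3, and 486/162 = 3, so r = 3.
Then A·3^2 = 54 gives A = 6, and h(t) = 6·3^t.
h(7) = 6·3^7 = 13122.

13122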